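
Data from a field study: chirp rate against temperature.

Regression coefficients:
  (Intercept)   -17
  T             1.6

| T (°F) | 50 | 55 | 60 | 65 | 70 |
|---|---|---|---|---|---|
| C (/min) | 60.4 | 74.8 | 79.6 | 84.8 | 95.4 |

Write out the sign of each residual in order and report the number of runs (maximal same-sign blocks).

T=50: Ĉ = -17 + 1.6·50 = 63; r = 60.4 − 63 = -2.6
T=55: Ĉ = -17 + 1.6·55 = 71; r = 74.8 − 71 = 3.8
T=60: Ĉ = -17 + 1.6·60 = 79; r = 79.6 − 79 = 0.6
T=65: Ĉ = -17 + 1.6·65 = 87; r = 84.8 − 87 = -2.2
T=70: Ĉ = -17 + 1.6·70 = 95; r = 95.4 − 95 = 0.4
Signs: − + + − +
Runs: −×1, +×2, −×1, +×1 → 4

4 runs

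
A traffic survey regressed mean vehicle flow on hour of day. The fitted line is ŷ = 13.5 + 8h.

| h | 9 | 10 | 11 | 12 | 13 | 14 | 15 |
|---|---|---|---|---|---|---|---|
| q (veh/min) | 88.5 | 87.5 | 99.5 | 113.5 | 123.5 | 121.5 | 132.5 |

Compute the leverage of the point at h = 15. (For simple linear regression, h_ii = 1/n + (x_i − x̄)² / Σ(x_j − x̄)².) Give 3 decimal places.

h = 0.464

h̄ = (9 + 10 + 11 + 12 + 13 + 14 + 15)/7 = 12
Σ(h − h̄)² = 9 + 4 + 1 + 0 + 1 + 4 + 9 = 28
h = 1/7 + (3)²/28 = 0.142857 + 0.321429 = 0.464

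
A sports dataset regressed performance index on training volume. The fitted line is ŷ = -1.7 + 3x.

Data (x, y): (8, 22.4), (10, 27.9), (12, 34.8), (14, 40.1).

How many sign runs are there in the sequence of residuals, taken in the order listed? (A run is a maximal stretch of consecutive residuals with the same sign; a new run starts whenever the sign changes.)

4 runs

x=8: ŷ = -1.7 + 3·8 = 22.3; e = 22.4 − 22.3 = 0.1
x=10: ŷ = -1.7 + 3·10 = 28.3; e = 27.9 − 28.3 = -0.4
x=12: ŷ = -1.7 + 3·12 = 34.3; e = 34.8 − 34.3 = 0.5
x=14: ŷ = -1.7 + 3·14 = 40.3; e = 40.1 − 40.3 = -0.2
Signs: + − + −
Runs: +×1, −×1, +×1, −×1 → 4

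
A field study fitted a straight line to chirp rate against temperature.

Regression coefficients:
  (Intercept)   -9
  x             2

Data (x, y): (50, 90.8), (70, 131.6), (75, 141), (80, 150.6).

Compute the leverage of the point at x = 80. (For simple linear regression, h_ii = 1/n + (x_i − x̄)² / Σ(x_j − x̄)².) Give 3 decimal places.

h = 0.494

x̄ = (50 + 70 + 75 + 80)/4 = 68.75
Σ(x − x̄)² = 351.562 + 1.5625 + 39.0625 + 126.562 = 518.75
h = 1/4 + (11.25)²/518.75 = 0.25 + 0.243976 = 0.494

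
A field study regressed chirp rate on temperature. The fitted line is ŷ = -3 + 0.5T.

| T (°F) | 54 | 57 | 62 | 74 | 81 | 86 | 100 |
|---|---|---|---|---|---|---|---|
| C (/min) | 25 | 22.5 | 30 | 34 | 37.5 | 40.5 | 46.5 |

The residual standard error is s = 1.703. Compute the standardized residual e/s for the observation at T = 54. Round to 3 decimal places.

0.587

ŷ = -3 + 0.5·54 = 24
e = 25 − 24 = 1
e/s = 1 / 1.703 = 0.587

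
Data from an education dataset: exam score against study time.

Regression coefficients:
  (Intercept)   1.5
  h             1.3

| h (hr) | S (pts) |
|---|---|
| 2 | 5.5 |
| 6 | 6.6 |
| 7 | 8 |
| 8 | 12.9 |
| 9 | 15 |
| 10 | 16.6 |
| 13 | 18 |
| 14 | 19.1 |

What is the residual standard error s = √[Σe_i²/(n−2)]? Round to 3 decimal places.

h=2: Ŝ = 1.5 + 1.3·2 = 4.1; e = 5.5 − 4.1 = 1.4
h=6: Ŝ = 1.5 + 1.3·6 = 9.3; e = 6.6 − 9.3 = -2.7
h=7: Ŝ = 1.5 + 1.3·7 = 10.6; e = 8 − 10.6 = -2.6
h=8: Ŝ = 1.5 + 1.3·8 = 11.9; e = 12.9 − 11.9 = 1
h=9: Ŝ = 1.5 + 1.3·9 = 13.2; e = 15 − 13.2 = 1.8
h=10: Ŝ = 1.5 + 1.3·10 = 14.5; e = 16.6 − 14.5 = 2.1
h=13: Ŝ = 1.5 + 1.3·13 = 18.4; e = 18 − 18.4 = -0.4
h=14: Ŝ = 1.5 + 1.3·14 = 19.7; e = 19.1 − 19.7 = -0.6
SSE = 1.96 + 7.29 + 6.76 + 1 + 3.24 + 4.41 + 0.16 + 0.36 = 25.18
s = √(25.18/6) = √4.19667 ≈ 2.049

s = 2.049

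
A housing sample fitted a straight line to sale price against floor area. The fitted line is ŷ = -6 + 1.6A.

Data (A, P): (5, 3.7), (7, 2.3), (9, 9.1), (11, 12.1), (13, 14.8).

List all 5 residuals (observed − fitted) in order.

1.7, -2.9, 0.7, 0.5, 0

A=5: ŷ = -6 + 1.6·5 = 2; r = 3.7 − 2 = 1.7
A=7: ŷ = -6 + 1.6·7 = 5.2; r = 2.3 − 5.2 = -2.9
A=9: ŷ = -6 + 1.6·9 = 8.4; r = 9.1 − 8.4 = 0.7
A=11: ŷ = -6 + 1.6·11 = 11.6; r = 12.1 − 11.6 = 0.5
A=13: ŷ = -6 + 1.6·13 = 14.8; r = 14.8 − 14.8 = 0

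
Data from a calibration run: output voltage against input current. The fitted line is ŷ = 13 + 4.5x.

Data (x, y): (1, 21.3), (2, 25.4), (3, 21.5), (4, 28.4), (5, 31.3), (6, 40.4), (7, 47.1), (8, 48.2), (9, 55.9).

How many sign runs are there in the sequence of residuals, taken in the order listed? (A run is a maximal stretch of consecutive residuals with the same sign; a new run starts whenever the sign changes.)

5 runs

x=1: ŷ = 13 + 4.5·1 = 17.5; e = 21.3 − 17.5 = 3.8
x=2: ŷ = 13 + 4.5·2 = 22; e = 25.4 − 22 = 3.4
x=3: ŷ = 13 + 4.5·3 = 26.5; e = 21.5 − 26.5 = -5
x=4: ŷ = 13 + 4.5·4 = 31; e = 28.4 − 31 = -2.6
x=5: ŷ = 13 + 4.5·5 = 35.5; e = 31.3 − 35.5 = -4.2
x=6: ŷ = 13 + 4.5·6 = 40; e = 40.4 − 40 = 0.4
x=7: ŷ = 13 + 4.5·7 = 44.5; e = 47.1 − 44.5 = 2.6
x=8: ŷ = 13 + 4.5·8 = 49; e = 48.2 − 49 = -0.8
x=9: ŷ = 13 + 4.5·9 = 53.5; e = 55.9 − 53.5 = 2.4
Signs: + + − − − + + − +
Runs: +×2, −×3, +×2, −×1, +×1 → 5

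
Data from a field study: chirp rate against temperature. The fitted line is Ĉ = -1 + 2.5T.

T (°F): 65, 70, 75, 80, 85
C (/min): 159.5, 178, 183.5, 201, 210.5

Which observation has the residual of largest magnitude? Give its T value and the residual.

T = 70, r = 4

T=65: Ĉ = -1 + 2.5·65 = 161.5; r = 159.5 − 161.5 = -2
T=70: Ĉ = -1 + 2.5·70 = 174; r = 178 − 174 = 4
T=75: Ĉ = -1 + 2.5·75 = 186.5; r = 183.5 − 186.5 = -3
T=80: Ĉ = -1 + 2.5·80 = 199; r = 201 − 199 = 2
T=85: Ĉ = -1 + 2.5·85 = 211.5; r = 210.5 − 211.5 = -1
Largest |r| is 4 at T = 70, residual 4.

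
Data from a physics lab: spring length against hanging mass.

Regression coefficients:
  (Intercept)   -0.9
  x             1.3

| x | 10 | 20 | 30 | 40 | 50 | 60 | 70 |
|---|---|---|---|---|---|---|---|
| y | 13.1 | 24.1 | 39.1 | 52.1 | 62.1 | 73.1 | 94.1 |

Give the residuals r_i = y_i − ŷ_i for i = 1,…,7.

x=10: ŷ = -0.9 + 1.3·10 = 12.1; r = 13.1 − 12.1 = 1
x=20: ŷ = -0.9 + 1.3·20 = 25.1; r = 24.1 − 25.1 = -1
x=30: ŷ = -0.9 + 1.3·30 = 38.1; r = 39.1 − 38.1 = 1
x=40: ŷ = -0.9 + 1.3·40 = 51.1; r = 52.1 − 51.1 = 1
x=50: ŷ = -0.9 + 1.3·50 = 64.1; r = 62.1 − 64.1 = -2
x=60: ŷ = -0.9 + 1.3·60 = 77.1; r = 73.1 − 77.1 = -4
x=70: ŷ = -0.9 + 1.3·70 = 90.1; r = 94.1 − 90.1 = 4

1, -1, 1, 1, -2, -4, 4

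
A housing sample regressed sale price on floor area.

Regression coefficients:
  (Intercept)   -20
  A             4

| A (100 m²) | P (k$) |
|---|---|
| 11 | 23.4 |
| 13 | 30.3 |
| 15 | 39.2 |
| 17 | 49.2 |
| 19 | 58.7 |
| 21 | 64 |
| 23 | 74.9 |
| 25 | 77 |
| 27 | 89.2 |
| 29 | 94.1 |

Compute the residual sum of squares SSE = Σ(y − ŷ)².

SSE = 35.08

A=11: P̂ = -20 + 4·11 = 24; e = 23.4 − 24 = -0.6
A=13: P̂ = -20 + 4·13 = 32; e = 30.3 − 32 = -1.7
A=15: P̂ = -20 + 4·15 = 40; e = 39.2 − 40 = -0.8
A=17: P̂ = -20 + 4·17 = 48; e = 49.2 − 48 = 1.2
A=19: P̂ = -20 + 4·19 = 56; e = 58.7 − 56 = 2.7
A=21: P̂ = -20 + 4·21 = 64; e = 64 − 64 = 0
A=23: P̂ = -20 + 4·23 = 72; e = 74.9 − 72 = 2.9
A=25: P̂ = -20 + 4·25 = 80; e = 77 − 80 = -3
A=27: P̂ = -20 + 4·27 = 88; e = 89.2 − 88 = 1.2
A=29: P̂ = -20 + 4·29 = 96; e = 94.1 − 96 = -1.9
SSE = 0.36 + 2.89 + 0.64 + 1.44 + 7.29 + 0 + 8.41 + 9 + 1.44 + 3.61 = 35.08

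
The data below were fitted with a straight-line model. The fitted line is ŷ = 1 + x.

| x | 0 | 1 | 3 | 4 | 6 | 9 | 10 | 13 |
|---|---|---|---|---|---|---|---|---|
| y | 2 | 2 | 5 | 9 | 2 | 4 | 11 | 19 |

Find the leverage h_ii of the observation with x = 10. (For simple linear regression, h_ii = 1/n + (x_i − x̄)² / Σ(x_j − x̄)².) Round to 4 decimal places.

h = 0.2475

x̄ = (0 + 1 + 3 + 4 + 6 + 9 + 10 + 13)/8 = 5.75
Σ(x − x̄)² = 33.0625 + 22.5625 + 7.5625 + 3.0625 + 0.0625 + 10.5625 + 18.0625 + 52.5625 = 147.5
h = 1/8 + (4.25)²/147.5 = 0.125 + 0.122458 = 0.2475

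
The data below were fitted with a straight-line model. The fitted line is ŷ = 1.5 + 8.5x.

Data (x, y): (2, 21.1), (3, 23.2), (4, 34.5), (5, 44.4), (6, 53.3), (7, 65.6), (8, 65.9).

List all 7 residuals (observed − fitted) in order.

2.6, -3.8, -1, 0.4, 0.8, 4.6, -3.6

x=2: ŷ = 1.5 + 8.5·2 = 18.5; e = 21.1 − 18.5 = 2.6
x=3: ŷ = 1.5 + 8.5·3 = 27; e = 23.2 − 27 = -3.8
x=4: ŷ = 1.5 + 8.5·4 = 35.5; e = 34.5 − 35.5 = -1
x=5: ŷ = 1.5 + 8.5·5 = 44; e = 44.4 − 44 = 0.4
x=6: ŷ = 1.5 + 8.5·6 = 52.5; e = 53.3 − 52.5 = 0.8
x=7: ŷ = 1.5 + 8.5·7 = 61; e = 65.6 − 61 = 4.6
x=8: ŷ = 1.5 + 8.5·8 = 69.5; e = 65.9 − 69.5 = -3.6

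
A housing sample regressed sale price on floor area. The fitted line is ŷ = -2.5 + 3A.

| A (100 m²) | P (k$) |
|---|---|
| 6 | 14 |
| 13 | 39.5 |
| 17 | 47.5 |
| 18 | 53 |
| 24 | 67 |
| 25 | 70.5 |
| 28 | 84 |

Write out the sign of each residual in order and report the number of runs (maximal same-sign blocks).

6 runs

A=6: ŷ = -2.5 + 3·6 = 15.5; r = 14 − 15.5 = -1.5
A=13: ŷ = -2.5 + 3·13 = 36.5; r = 39.5 − 36.5 = 3
A=17: ŷ = -2.5 + 3·17 = 48.5; r = 47.5 − 48.5 = -1
A=18: ŷ = -2.5 + 3·18 = 51.5; r = 53 − 51.5 = 1.5
A=24: ŷ = -2.5 + 3·24 = 69.5; r = 67 − 69.5 = -2.5
A=25: ŷ = -2.5 + 3·25 = 72.5; r = 70.5 − 72.5 = -2
A=28: ŷ = -2.5 + 3·28 = 81.5; r = 84 − 81.5 = 2.5
Signs: − + − + − − +
Runs: −×1, +×1, −×1, +×1, −×2, +×1 → 6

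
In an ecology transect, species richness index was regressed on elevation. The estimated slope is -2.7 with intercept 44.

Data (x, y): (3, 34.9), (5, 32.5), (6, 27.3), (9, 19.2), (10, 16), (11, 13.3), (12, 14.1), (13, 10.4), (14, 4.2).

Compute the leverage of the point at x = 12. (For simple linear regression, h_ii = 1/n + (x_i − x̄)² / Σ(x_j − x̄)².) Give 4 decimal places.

x̄ = (3 + 5 + 6 + 9 + 10 + 11 + 12 + 13 + 14)/9 = 9.22222
Σ(x − x̄)² = 38.716 + 17.8272 + 10.3827 + 0.0493827 + 0.604938 + 3.16049 + 7.71605 + 14.2716 + 22.8272 = 115.556
h = 1/9 + (2.77778)²/115.556 = 0.111111 + 0.0667735 = 0.1779

h = 0.1779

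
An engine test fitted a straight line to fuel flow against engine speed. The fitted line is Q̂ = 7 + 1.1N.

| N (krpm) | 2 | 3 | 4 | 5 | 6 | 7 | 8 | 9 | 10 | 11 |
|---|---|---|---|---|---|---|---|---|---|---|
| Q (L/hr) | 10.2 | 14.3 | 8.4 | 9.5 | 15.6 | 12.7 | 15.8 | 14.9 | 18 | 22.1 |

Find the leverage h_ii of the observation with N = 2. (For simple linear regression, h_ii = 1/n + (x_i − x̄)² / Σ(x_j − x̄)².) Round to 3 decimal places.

N̄ = (2 + 3 + 4 + 5 + 6 + 7 + 8 + 9 + 10 + 11)/10 = 6.5
Σ(N − N̄)² = 20.25 + 12.25 + 6.25 + 2.25 + 0.25 + 0.25 + 2.25 + 6.25 + 12.25 + 20.25 = 82.5
h = 1/10 + (-4.5)²/82.5 = 0.1 + 0.245455 = 0.345

h = 0.345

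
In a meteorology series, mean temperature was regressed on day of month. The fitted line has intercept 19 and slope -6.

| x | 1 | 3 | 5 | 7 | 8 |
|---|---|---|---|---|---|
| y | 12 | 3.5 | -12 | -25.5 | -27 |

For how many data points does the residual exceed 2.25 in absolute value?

x=1: ŷ = 19 − 6·1 = 13; r = 12 − 13 = -1
x=3: ŷ = 19 − 6·3 = 1; r = 3.5 − 1 = 2.5
x=5: ŷ = 19 − 6·5 = -11; r = -12 − (-11) = -1
x=7: ŷ = 19 − 6·7 = -23; r = -25.5 − (-23) = -2.5
x=8: ŷ = 19 − 6·8 = -29; r = -27 − (-29) = 2
|r| > 2.25: x=3 (|r|=2.5), x=7 (|r|=2.5) → 2

2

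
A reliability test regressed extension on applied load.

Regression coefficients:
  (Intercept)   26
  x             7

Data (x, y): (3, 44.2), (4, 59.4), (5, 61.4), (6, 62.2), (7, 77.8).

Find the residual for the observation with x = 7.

e = 2.8

ŷ = 26 + 7·7 = 75
e = 77.8 − 75 = 2.8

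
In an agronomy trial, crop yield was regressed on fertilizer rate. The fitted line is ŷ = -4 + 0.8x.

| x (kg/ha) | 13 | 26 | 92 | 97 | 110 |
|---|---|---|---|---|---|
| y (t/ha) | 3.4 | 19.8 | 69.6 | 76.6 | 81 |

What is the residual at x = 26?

r = 3

ŷ = -4 + 0.8·26 = 16.8
r = 19.8 − 16.8 = 3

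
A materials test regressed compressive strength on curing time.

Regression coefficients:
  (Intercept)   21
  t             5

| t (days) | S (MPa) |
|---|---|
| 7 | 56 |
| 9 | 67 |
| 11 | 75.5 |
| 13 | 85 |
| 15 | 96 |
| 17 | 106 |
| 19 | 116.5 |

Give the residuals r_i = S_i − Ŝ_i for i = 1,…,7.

0, 1, -0.5, -1, 0, 0, 0.5

t=7: Ŝ = 21 + 5·7 = 56; r = 56 − 56 = 0
t=9: Ŝ = 21 + 5·9 = 66; r = 67 − 66 = 1
t=11: Ŝ = 21 + 5·11 = 76; r = 75.5 − 76 = -0.5
t=13: Ŝ = 21 + 5·13 = 86; r = 85 − 86 = -1
t=15: Ŝ = 21 + 5·15 = 96; r = 96 − 96 = 0
t=17: Ŝ = 21 + 5·17 = 106; r = 106 − 106 = 0
t=19: Ŝ = 21 + 5·19 = 116; r = 116.5 − 116 = 0.5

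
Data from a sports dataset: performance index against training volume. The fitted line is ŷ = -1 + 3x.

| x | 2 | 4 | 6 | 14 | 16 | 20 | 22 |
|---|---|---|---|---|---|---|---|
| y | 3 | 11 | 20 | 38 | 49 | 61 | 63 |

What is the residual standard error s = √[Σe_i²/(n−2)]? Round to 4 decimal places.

x=2: ŷ = -1 + 3·2 = 5; e = 3 − 5 = -2
x=4: ŷ = -1 + 3·4 = 11; e = 11 − 11 = 0
x=6: ŷ = -1 + 3·6 = 17; e = 20 − 17 = 3
x=14: ŷ = -1 + 3·14 = 41; e = 38 − 41 = -3
x=16: ŷ = -1 + 3·16 = 47; e = 49 − 47 = 2
x=20: ŷ = -1 + 3·20 = 59; e = 61 − 59 = 2
x=22: ŷ = -1 + 3·22 = 65; e = 63 − 65 = -2
SSE = 4 + 0 + 9 + 9 + 4 + 4 + 4 = 34
s = √(34/5) = √6.8 ≈ 2.6077

s = 2.6077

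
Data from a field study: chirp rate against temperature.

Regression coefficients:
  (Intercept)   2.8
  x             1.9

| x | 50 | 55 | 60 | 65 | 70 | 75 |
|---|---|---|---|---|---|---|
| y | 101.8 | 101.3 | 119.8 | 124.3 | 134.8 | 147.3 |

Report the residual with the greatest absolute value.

e = -6

x=50: ŷ = 2.8 + 1.9·50 = 97.8; e = 101.8 − 97.8 = 4
x=55: ŷ = 2.8 + 1.9·55 = 107.3; e = 101.3 − 107.3 = -6
x=60: ŷ = 2.8 + 1.9·60 = 116.8; e = 119.8 − 116.8 = 3
x=65: ŷ = 2.8 + 1.9·65 = 126.3; e = 124.3 − 126.3 = -2
x=70: ŷ = 2.8 + 1.9·70 = 135.8; e = 134.8 − 135.8 = -1
x=75: ŷ = 2.8 + 1.9·75 = 145.3; e = 147.3 − 145.3 = 2
Largest |e| is 6 at x = 55, residual -6.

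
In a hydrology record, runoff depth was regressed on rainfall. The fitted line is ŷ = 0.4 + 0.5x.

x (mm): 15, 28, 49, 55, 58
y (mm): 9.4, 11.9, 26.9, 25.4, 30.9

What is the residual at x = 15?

r = 1.5

ŷ = 0.4 + 0.5·15 = 7.9
r = 9.4 − 7.9 = 1.5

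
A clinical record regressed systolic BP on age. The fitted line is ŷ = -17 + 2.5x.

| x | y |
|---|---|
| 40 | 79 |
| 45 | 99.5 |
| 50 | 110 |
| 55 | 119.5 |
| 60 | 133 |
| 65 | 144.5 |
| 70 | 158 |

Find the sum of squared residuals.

SSE = 38

x=40: ŷ = -17 + 2.5·40 = 83; e = 79 − 83 = -4
x=45: ŷ = -17 + 2.5·45 = 95.5; e = 99.5 − 95.5 = 4
x=50: ŷ = -17 + 2.5·50 = 108; e = 110 − 108 = 2
x=55: ŷ = -17 + 2.5·55 = 120.5; e = 119.5 − 120.5 = -1
x=60: ŷ = -17 + 2.5·60 = 133; e = 133 − 133 = 0
x=65: ŷ = -17 + 2.5·65 = 145.5; e = 144.5 − 145.5 = -1
x=70: ŷ = -17 + 2.5·70 = 158; e = 158 − 158 = 0
SSE = 16 + 16 + 4 + 1 + 0 + 1 + 0 = 38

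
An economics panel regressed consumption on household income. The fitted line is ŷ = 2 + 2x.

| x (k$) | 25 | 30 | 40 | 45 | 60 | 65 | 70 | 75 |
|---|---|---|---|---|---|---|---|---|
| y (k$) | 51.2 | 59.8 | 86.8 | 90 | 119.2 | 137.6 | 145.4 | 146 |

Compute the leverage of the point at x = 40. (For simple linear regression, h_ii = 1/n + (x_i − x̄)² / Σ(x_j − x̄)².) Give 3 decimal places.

x̄ = (25 + 30 + 40 + 45 + 60 + 65 + 70 + 75)/8 = 51.25
Σ(x − x̄)² = 689.062 + 451.562 + 126.562 + 39.0625 + 76.5625 + 189.062 + 351.562 + 564.062 = 2487.5
h = 1/8 + (-11.25)²/2487.5 = 0.125 + 0.0508794 = 0.176

h = 0.176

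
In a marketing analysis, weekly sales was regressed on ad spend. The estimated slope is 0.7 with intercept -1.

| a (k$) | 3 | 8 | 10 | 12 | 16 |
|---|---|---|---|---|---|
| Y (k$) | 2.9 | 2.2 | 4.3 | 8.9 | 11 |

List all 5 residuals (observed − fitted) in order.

a=3: ŷ = -1 + 0.7·3 = 1.1; e = 2.9 − 1.1 = 1.8
a=8: ŷ = -1 + 0.7·8 = 4.6; e = 2.2 − 4.6 = -2.4
a=10: ŷ = -1 + 0.7·10 = 6; e = 4.3 − 6 = -1.7
a=12: ŷ = -1 + 0.7·12 = 7.4; e = 8.9 − 7.4 = 1.5
a=16: ŷ = -1 + 0.7·16 = 10.2; e = 11 − 10.2 = 0.8

1.8, -2.4, -1.7, 1.5, 0.8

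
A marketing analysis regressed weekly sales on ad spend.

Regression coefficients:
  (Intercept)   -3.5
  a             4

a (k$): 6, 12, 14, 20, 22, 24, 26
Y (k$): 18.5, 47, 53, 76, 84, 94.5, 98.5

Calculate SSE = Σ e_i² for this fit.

SSE = 19

a=6: Ŷ = -3.5 + 4·6 = 20.5; e = 18.5 − 20.5 = -2
a=12: Ŷ = -3.5 + 4·12 = 44.5; e = 47 − 44.5 = 2.5
a=14: Ŷ = -3.5 + 4·14 = 52.5; e = 53 − 52.5 = 0.5
a=20: Ŷ = -3.5 + 4·20 = 76.5; e = 76 − 76.5 = -0.5
a=22: Ŷ = -3.5 + 4·22 = 84.5; e = 84 − 84.5 = -0.5
a=24: Ŷ = -3.5 + 4·24 = 92.5; e = 94.5 − 92.5 = 2
a=26: Ŷ = -3.5 + 4·26 = 100.5; e = 98.5 − 100.5 = -2
SSE = 4 + 6.25 + 0.25 + 0.25 + 0.25 + 4 + 4 = 19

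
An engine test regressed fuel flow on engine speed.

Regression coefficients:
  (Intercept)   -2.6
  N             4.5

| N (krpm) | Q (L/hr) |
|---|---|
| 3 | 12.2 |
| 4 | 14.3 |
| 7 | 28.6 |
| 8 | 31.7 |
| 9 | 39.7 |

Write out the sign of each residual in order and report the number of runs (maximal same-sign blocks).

3 runs

N=3: Q̂ = -2.6 + 4.5·3 = 10.9; e = 12.2 − 10.9 = 1.3
N=4: Q̂ = -2.6 + 4.5·4 = 15.4; e = 14.3 − 15.4 = -1.1
N=7: Q̂ = -2.6 + 4.5·7 = 28.9; e = 28.6 − 28.9 = -0.3
N=8: Q̂ = -2.6 + 4.5·8 = 33.4; e = 31.7 − 33.4 = -1.7
N=9: Q̂ = -2.6 + 4.5·9 = 37.9; e = 39.7 − 37.9 = 1.8
Signs: + − − − +
Runs: +×1, −×3, +×1 → 3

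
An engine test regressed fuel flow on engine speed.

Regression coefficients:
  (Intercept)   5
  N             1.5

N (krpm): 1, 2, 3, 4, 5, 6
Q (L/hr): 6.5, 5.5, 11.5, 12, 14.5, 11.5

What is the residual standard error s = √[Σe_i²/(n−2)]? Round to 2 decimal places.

s = 2.32

N=1: Q̂ = 5 + 1.5·1 = 6.5; e = 6.5 − 6.5 = 0
N=2: Q̂ = 5 + 1.5·2 = 8; e = 5.5 − 8 = -2.5
N=3: Q̂ = 5 + 1.5·3 = 9.5; e = 11.5 − 9.5 = 2
N=4: Q̂ = 5 + 1.5·4 = 11; e = 12 − 11 = 1
N=5: Q̂ = 5 + 1.5·5 = 12.5; e = 14.5 − 12.5 = 2
N=6: Q̂ = 5 + 1.5·6 = 14; e = 11.5 − 14 = -2.5
SSE = 0 + 6.25 + 4 + 1 + 4 + 6.25 = 21.5
s = √(21.5/4) = √5.375 ≈ 2.32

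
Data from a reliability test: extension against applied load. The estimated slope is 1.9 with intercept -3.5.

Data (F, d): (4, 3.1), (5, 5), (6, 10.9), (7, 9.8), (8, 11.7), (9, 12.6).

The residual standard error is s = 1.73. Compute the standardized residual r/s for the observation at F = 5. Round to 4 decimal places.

-0.5780

d̂ = -3.5 + 1.9·5 = 6
r = 5 − 6 = -1
r/s = -1 / 1.73 = -0.5780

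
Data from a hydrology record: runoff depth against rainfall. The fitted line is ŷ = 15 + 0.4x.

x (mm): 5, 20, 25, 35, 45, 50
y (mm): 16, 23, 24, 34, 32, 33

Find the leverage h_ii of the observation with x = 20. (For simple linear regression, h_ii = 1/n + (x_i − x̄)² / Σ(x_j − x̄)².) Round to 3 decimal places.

h = 0.238

x̄ = (5 + 20 + 25 + 35 + 45 + 50)/6 = 30
Σ(x − x̄)² = 625 + 100 + 25 + 25 + 225 + 400 = 1400
h = 1/6 + (-10)²/1400 = 0.166667 + 0.0714286 = 0.238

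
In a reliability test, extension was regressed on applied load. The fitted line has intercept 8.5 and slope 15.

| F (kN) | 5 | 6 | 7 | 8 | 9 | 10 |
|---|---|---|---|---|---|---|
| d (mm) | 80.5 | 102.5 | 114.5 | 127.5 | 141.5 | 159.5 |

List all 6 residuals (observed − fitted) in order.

-3, 4, 1, -1, -2, 1

F=5: d̂ = 8.5 + 15·5 = 83.5; e = 80.5 − 83.5 = -3
F=6: d̂ = 8.5 + 15·6 = 98.5; e = 102.5 − 98.5 = 4
F=7: d̂ = 8.5 + 15·7 = 113.5; e = 114.5 − 113.5 = 1
F=8: d̂ = 8.5 + 15·8 = 128.5; e = 127.5 − 128.5 = -1
F=9: d̂ = 8.5 + 15·9 = 143.5; e = 141.5 − 143.5 = -2
F=10: d̂ = 8.5 + 15·10 = 158.5; e = 159.5 − 158.5 = 1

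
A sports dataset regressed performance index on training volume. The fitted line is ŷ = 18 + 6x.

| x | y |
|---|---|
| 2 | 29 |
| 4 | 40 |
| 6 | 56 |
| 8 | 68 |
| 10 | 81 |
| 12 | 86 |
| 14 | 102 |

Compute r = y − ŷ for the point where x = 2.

ŷ = 18 + 6·2 = 30
r = 29 − 30 = -1

r = -1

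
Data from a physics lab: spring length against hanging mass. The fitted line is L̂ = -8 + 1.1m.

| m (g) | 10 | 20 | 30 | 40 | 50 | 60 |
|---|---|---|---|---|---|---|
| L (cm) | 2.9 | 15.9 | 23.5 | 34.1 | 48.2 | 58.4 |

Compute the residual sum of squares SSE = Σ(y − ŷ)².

m=10: L̂ = -8 + 1.1·10 = 3; r = 2.9 − 3 = -0.1
m=20: L̂ = -8 + 1.1·20 = 14; r = 15.9 − 14 = 1.9
m=30: L̂ = -8 + 1.1·30 = 25; r = 23.5 − 25 = -1.5
m=40: L̂ = -8 + 1.1·40 = 36; r = 34.1 − 36 = -1.9
m=50: L̂ = -8 + 1.1·50 = 47; r = 48.2 − 47 = 1.2
m=60: L̂ = -8 + 1.1·60 = 58; r = 58.4 − 58 = 0.4
SSE = 0.01 + 3.61 + 2.25 + 3.61 + 1.44 + 0.16 = 11.08

SSE = 11.08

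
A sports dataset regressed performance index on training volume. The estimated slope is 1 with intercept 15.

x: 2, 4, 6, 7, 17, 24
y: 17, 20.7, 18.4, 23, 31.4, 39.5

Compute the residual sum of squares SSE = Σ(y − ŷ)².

SSE = 11.26

x=2: ŷ = 15 + 2 = 17; r = 17 − 17 = 0
x=4: ŷ = 15 + 4 = 19; r = 20.7 − 19 = 1.7
x=6: ŷ = 15 + 6 = 21; r = 18.4 − 21 = -2.6
x=7: ŷ = 15 + 7 = 22; r = 23 − 22 = 1
x=17: ŷ = 15 + 17 = 32; r = 31.4 − 32 = -0.6
x=24: ŷ = 15 + 24 = 39; r = 39.5 − 39 = 0.5
SSE = 0 + 2.89 + 6.76 + 1 + 0.36 + 0.25 = 11.26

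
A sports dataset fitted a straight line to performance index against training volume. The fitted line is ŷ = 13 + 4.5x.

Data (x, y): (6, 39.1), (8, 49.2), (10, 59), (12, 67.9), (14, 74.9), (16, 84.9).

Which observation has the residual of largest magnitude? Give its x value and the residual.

x=6: ŷ = 13 + 4.5·6 = 40; r = 39.1 − 40 = -0.9
x=8: ŷ = 13 + 4.5·8 = 49; r = 49.2 − 49 = 0.2
x=10: ŷ = 13 + 4.5·10 = 58; r = 59 − 58 = 1
x=12: ŷ = 13 + 4.5·12 = 67; r = 67.9 − 67 = 0.9
x=14: ŷ = 13 + 4.5·14 = 76; r = 74.9 − 76 = -1.1
x=16: ŷ = 13 + 4.5·16 = 85; r = 84.9 − 85 = -0.1
Largest |r| is 1.1 at x = 14, residual -1.1.

x = 14, r = -1.1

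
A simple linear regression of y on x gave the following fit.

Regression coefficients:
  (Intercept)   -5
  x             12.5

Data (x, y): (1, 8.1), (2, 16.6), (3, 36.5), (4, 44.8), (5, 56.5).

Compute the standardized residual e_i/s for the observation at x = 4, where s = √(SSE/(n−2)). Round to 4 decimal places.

x=1: ŷ = -5 + 12.5·1 = 7.5; e = 8.1 − 7.5 = 0.6
x=2: ŷ = -5 + 12.5·2 = 20; e = 16.6 − 20 = -3.4
x=3: ŷ = -5 + 12.5·3 = 32.5; e = 36.5 − 32.5 = 4
x=4: ŷ = -5 + 12.5·4 = 45; e = 44.8 − 45 = -0.2
x=5: ŷ = -5 + 12.5·5 = 57.5; e = 56.5 − 57.5 = -1
SSE = 0.36 + 11.56 + 16 + 0.04 + 1 = 28.96
s = √(28.96/3) = 3.10698
e/s = -0.2 / 3.10698 = -0.0644

-0.0644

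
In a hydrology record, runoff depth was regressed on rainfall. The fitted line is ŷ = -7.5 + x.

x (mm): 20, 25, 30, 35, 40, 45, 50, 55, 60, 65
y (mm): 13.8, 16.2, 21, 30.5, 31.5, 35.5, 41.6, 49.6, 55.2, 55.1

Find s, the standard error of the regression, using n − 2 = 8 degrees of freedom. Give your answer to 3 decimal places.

s = 2.177

x=20: ŷ = -7.5 + 20 = 12.5; e = 13.8 − 12.5 = 1.3
x=25: ŷ = -7.5 + 25 = 17.5; e = 16.2 − 17.5 = -1.3
x=30: ŷ = -7.5 + 30 = 22.5; e = 21 − 22.5 = -1.5
x=35: ŷ = -7.5 + 35 = 27.5; e = 30.5 − 27.5 = 3
x=40: ŷ = -7.5 + 40 = 32.5; e = 31.5 − 32.5 = -1
x=45: ŷ = -7.5 + 45 = 37.5; e = 35.5 − 37.5 = -2
x=50: ŷ = -7.5 + 50 = 42.5; e = 41.6 − 42.5 = -0.9
x=55: ŷ = -7.5 + 55 = 47.5; e = 49.6 − 47.5 = 2.1
x=60: ŷ = -7.5 + 60 = 52.5; e = 55.2 − 52.5 = 2.7
x=65: ŷ = -7.5 + 65 = 57.5; e = 55.1 − 57.5 = -2.4
SSE = 1.69 + 1.69 + 2.25 + 9 + 1 + 4 + 0.81 + 4.41 + 7.29 + 5.76 = 37.9
s = √(37.9/8) = √4.7375 ≈ 2.177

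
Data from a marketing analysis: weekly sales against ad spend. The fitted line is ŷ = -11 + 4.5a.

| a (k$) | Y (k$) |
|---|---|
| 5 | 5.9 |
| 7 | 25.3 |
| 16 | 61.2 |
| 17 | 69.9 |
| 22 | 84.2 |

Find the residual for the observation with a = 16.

ŷ = -11 + 4.5·16 = 61
r = 61.2 − 61 = 0.2

r = 0.2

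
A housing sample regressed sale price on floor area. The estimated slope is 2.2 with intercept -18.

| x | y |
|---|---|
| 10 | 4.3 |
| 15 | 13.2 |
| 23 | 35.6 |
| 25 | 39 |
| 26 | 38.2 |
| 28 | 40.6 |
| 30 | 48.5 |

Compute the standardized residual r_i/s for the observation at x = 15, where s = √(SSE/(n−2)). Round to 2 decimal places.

-0.78

x=10: ŷ = -18 + 2.2·10 = 4; r = 4.3 − 4 = 0.3
x=15: ŷ = -18 + 2.2·15 = 15; r = 13.2 − 15 = -1.8
x=23: ŷ = -18 + 2.2·23 = 32.6; r = 35.6 − 32.6 = 3
x=25: ŷ = -18 + 2.2·25 = 37; r = 39 − 37 = 2
x=26: ŷ = -18 + 2.2·26 = 39.2; r = 38.2 − 39.2 = -1
x=28: ŷ = -18 + 2.2·28 = 43.6; r = 40.6 − 43.6 = -3
x=30: ŷ = -18 + 2.2·30 = 48; r = 48.5 − 48 = 0.5
SSE = 0.09 + 3.24 + 9 + 4 + 1 + 9 + 0.25 = 26.58
s = √(26.58/5) = 2.30565
r/s = -1.8 / 2.30565 = -0.78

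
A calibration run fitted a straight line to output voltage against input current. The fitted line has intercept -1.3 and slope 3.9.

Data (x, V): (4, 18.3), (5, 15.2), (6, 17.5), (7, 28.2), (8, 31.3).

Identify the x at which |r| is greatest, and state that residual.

x=4: V̂ = -1.3 + 3.9·4 = 14.3; r = 18.3 − 14.3 = 4
x=5: V̂ = -1.3 + 3.9·5 = 18.2; r = 15.2 − 18.2 = -3
x=6: V̂ = -1.3 + 3.9·6 = 22.1; r = 17.5 − 22.1 = -4.6
x=7: V̂ = -1.3 + 3.9·7 = 26; r = 28.2 − 26 = 2.2
x=8: V̂ = -1.3 + 3.9·8 = 29.9; r = 31.3 − 29.9 = 1.4
Largest |r| is 4.6 at x = 6, residual -4.6.

x = 6, r = -4.6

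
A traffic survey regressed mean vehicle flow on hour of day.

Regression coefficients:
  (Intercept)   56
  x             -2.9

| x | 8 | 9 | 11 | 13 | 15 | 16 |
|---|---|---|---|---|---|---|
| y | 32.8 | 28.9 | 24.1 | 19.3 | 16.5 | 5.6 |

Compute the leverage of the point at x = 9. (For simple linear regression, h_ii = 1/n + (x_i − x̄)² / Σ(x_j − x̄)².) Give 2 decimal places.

x̄ = (8 + 9 + 11 + 13 + 15 + 16)/6 = 12
Σ(x − x̄)² = 16 + 9 + 1 + 1 + 9 + 16 = 52
h = 1/6 + (-3)²/52 = 0.166667 + 0.173077 = 0.34

h = 0.34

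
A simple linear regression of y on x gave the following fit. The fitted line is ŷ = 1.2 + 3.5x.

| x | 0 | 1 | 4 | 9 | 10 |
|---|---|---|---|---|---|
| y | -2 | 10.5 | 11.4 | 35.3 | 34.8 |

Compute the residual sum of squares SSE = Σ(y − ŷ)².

SSE = 67.04

x=0: ŷ = 1.2 + 3.5·0 = 1.2; e = -2 − 1.2 = -3.2
x=1: ŷ = 1.2 + 3.5·1 = 4.7; e = 10.5 − 4.7 = 5.8
x=4: ŷ = 1.2 + 3.5·4 = 15.2; e = 11.4 − 15.2 = -3.8
x=9: ŷ = 1.2 + 3.5·9 = 32.7; e = 35.3 − 32.7 = 2.6
x=10: ŷ = 1.2 + 3.5·10 = 36.2; e = 34.8 − 36.2 = -1.4
SSE = 10.24 + 33.64 + 14.44 + 6.76 + 1.96 = 67.04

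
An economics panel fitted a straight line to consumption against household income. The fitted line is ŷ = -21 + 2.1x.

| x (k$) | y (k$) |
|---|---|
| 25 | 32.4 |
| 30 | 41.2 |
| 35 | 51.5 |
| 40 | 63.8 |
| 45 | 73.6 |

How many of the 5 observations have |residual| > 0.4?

4

x=25: ŷ = -21 + 2.1·25 = 31.5; e = 32.4 − 31.5 = 0.9
x=30: ŷ = -21 + 2.1·30 = 42; e = 41.2 − 42 = -0.8
x=35: ŷ = -21 + 2.1·35 = 52.5; e = 51.5 − 52.5 = -1
x=40: ŷ = -21 + 2.1·40 = 63; e = 63.8 − 63 = 0.8
x=45: ŷ = -21 + 2.1·45 = 73.5; e = 73.6 − 73.5 = 0.1
|e| > 0.4: x=25 (|e|=0.9), x=30 (|e|=0.8), x=35 (|e|=1), x=40 (|e|=0.8) → 4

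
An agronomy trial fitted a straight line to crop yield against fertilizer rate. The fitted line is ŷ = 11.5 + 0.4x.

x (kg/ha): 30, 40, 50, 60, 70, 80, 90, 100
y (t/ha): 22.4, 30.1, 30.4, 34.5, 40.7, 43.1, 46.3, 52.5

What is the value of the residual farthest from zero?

r = 2.6

x=30: ŷ = 11.5 + 0.4·30 = 23.5; r = 22.4 − 23.5 = -1.1
x=40: ŷ = 11.5 + 0.4·40 = 27.5; r = 30.1 − 27.5 = 2.6
x=50: ŷ = 11.5 + 0.4·50 = 31.5; r = 30.4 − 31.5 = -1.1
x=60: ŷ = 11.5 + 0.4·60 = 35.5; r = 34.5 − 35.5 = -1
x=70: ŷ = 11.5 + 0.4·70 = 39.5; r = 40.7 − 39.5 = 1.2
x=80: ŷ = 11.5 + 0.4·80 = 43.5; r = 43.1 − 43.5 = -0.4
x=90: ŷ = 11.5 + 0.4·90 = 47.5; r = 46.3 − 47.5 = -1.2
x=100: ŷ = 11.5 + 0.4·100 = 51.5; r = 52.5 − 51.5 = 1
Largest |r| is 2.6 at x = 40, residual 2.6.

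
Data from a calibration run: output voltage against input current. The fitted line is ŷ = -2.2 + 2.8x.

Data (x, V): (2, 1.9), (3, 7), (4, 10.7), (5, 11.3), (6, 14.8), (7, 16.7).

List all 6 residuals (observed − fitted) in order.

x=2: ŷ = -2.2 + 2.8·2 = 3.4; e = 1.9 − 3.4 = -1.5
x=3: ŷ = -2.2 + 2.8·3 = 6.2; e = 7 − 6.2 = 0.8
x=4: ŷ = -2.2 + 2.8·4 = 9; e = 10.7 − 9 = 1.7
x=5: ŷ = -2.2 + 2.8·5 = 11.8; e = 11.3 − 11.8 = -0.5
x=6: ŷ = -2.2 + 2.8·6 = 14.6; e = 14.8 − 14.6 = 0.2
x=7: ŷ = -2.2 + 2.8·7 = 17.4; e = 16.7 − 17.4 = -0.7

-1.5, 0.8, 1.7, -0.5, 0.2, -0.7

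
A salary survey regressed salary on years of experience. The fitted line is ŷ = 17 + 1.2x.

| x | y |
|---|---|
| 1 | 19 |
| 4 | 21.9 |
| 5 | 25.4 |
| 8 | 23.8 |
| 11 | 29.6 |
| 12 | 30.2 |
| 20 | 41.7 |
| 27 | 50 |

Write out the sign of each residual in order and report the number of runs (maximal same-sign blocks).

3 runs

x=1: ŷ = 17 + 1.2·1 = 18.2; e = 19 − 18.2 = 0.8
x=4: ŷ = 17 + 1.2·4 = 21.8; e = 21.9 − 21.8 = 0.1
x=5: ŷ = 17 + 1.2·5 = 23; e = 25.4 − 23 = 2.4
x=8: ŷ = 17 + 1.2·8 = 26.6; e = 23.8 − 26.6 = -2.8
x=11: ŷ = 17 + 1.2·11 = 30.2; e = 29.6 − 30.2 = -0.6
x=12: ŷ = 17 + 1.2·12 = 31.4; e = 30.2 − 31.4 = -1.2
x=20: ŷ = 17 + 1.2·20 = 41; e = 41.7 − 41 = 0.7
x=27: ŷ = 17 + 1.2·27 = 49.4; e = 50 − 49.4 = 0.6
Signs: + + + − − − + +
Runs: +×3, −×3, +×2 → 3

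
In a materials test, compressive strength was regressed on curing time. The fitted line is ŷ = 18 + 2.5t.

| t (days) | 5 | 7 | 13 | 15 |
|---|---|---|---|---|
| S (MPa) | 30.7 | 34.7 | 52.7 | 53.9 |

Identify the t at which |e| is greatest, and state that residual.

t = 13, e = 2.2

t=5: ŷ = 18 + 2.5·5 = 30.5; e = 30.7 − 30.5 = 0.2
t=7: ŷ = 18 + 2.5·7 = 35.5; e = 34.7 − 35.5 = -0.8
t=13: ŷ = 18 + 2.5·13 = 50.5; e = 52.7 − 50.5 = 2.2
t=15: ŷ = 18 + 2.5·15 = 55.5; e = 53.9 − 55.5 = -1.6
Largest |e| is 2.2 at t = 13, residual 2.2.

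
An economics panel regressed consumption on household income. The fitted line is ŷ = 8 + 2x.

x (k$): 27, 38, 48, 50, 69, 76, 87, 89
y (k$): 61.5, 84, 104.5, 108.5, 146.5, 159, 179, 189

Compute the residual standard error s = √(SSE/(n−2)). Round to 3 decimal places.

s = 1.826

x=27: ŷ = 8 + 2·27 = 62; r = 61.5 − 62 = -0.5
x=38: ŷ = 8 + 2·38 = 84; r = 84 − 84 = 0
x=48: ŷ = 8 + 2·48 = 104; r = 104.5 − 104 = 0.5
x=50: ŷ = 8 + 2·50 = 108; r = 108.5 − 108 = 0.5
x=69: ŷ = 8 + 2·69 = 146; r = 146.5 − 146 = 0.5
x=76: ŷ = 8 + 2·76 = 160; r = 159 − 160 = -1
x=87: ŷ = 8 + 2·87 = 182; r = 179 − 182 = -3
x=89: ŷ = 8 + 2·89 = 186; r = 189 − 186 = 3
SSE = 0.25 + 0 + 0.25 + 0.25 + 0.25 + 1 + 9 + 9 = 20
s = √(20/6) = √3.33333 ≈ 1.826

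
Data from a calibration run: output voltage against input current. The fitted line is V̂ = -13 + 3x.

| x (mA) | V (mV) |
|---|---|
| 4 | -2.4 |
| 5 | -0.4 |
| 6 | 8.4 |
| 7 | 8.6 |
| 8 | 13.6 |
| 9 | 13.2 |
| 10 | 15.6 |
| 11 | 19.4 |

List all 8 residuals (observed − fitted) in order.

x=4: V̂ = -13 + 3·4 = -1; e = -2.4 − (-1) = -1.4
x=5: V̂ = -13 + 3·5 = 2; e = -0.4 − 2 = -2.4
x=6: V̂ = -13 + 3·6 = 5; e = 8.4 − 5 = 3.4
x=7: V̂ = -13 + 3·7 = 8; e = 8.6 − 8 = 0.6
x=8: V̂ = -13 + 3·8 = 11; e = 13.6 − 11 = 2.6
x=9: V̂ = -13 + 3·9 = 14; e = 13.2 − 14 = -0.8
x=10: V̂ = -13 + 3·10 = 17; e = 15.6 − 17 = -1.4
x=11: V̂ = -13 + 3·11 = 20; e = 19.4 − 20 = -0.6

-1.4, -2.4, 3.4, 0.6, 2.6, -0.8, -1.4, -0.6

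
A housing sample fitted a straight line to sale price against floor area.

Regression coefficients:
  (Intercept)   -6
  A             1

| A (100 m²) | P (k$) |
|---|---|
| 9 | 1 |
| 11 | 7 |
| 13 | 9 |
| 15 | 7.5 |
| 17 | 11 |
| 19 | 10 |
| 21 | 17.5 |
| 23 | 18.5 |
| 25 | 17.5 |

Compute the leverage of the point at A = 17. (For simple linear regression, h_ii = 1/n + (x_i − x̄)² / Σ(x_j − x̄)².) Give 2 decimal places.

Ā = (9 + 11 + 13 + 15 + 17 + 19 + 21 + 23 + 25)/9 = 17
Σ(A − Ā)² = 64 + 36 + 16 + 4 + 0 + 4 + 16 + 36 + 64 = 240
h = 1/9 + (0)²/240 = 0.111111 + 0 = 0.11

h = 0.11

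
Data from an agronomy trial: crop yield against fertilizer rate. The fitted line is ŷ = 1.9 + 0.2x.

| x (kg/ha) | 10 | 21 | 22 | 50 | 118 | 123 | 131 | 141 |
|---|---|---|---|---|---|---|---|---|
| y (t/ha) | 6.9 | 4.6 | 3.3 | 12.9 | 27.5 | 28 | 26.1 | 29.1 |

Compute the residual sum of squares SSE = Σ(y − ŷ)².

x=10: ŷ = 1.9 + 0.2·10 = 3.9; r = 6.9 − 3.9 = 3
x=21: ŷ = 1.9 + 0.2·21 = 6.1; r = 4.6 − 6.1 = -1.5
x=22: ŷ = 1.9 + 0.2·22 = 6.3; r = 3.3 − 6.3 = -3
x=50: ŷ = 1.9 + 0.2·50 = 11.9; r = 12.9 − 11.9 = 1
x=118: ŷ = 1.9 + 0.2·118 = 25.5; r = 27.5 − 25.5 = 2
x=123: ŷ = 1.9 + 0.2·123 = 26.5; r = 28 − 26.5 = 1.5
x=131: ŷ = 1.9 + 0.2·131 = 28.1; r = 26.1 − 28.1 = -2
x=141: ŷ = 1.9 + 0.2·141 = 30.1; r = 29.1 − 30.1 = -1
SSE = 9 + 2.25 + 9 + 1 + 4 + 2.25 + 4 + 1 = 32.5

SSE = 32.5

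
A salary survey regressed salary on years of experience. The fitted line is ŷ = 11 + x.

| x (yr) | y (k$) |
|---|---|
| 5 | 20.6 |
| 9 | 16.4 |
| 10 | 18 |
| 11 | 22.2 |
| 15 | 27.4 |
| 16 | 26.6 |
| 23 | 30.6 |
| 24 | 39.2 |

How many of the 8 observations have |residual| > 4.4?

1

x=5: ŷ = 11 + 5 = 16; r = 20.6 − 16 = 4.6
x=9: ŷ = 11 + 9 = 20; r = 16.4 − 20 = -3.6
x=10: ŷ = 11 + 10 = 21; r = 18 − 21 = -3
x=11: ŷ = 11 + 11 = 22; r = 22.2 − 22 = 0.2
x=15: ŷ = 11 + 15 = 26; r = 27.4 − 26 = 1.4
x=16: ŷ = 11 + 16 = 27; r = 26.6 − 27 = -0.4
x=23: ŷ = 11 + 23 = 34; r = 30.6 − 34 = -3.4
x=24: ŷ = 11 + 24 = 35; r = 39.2 − 35 = 4.2
|r| > 4.4: x=5 (|r|=4.6) → 1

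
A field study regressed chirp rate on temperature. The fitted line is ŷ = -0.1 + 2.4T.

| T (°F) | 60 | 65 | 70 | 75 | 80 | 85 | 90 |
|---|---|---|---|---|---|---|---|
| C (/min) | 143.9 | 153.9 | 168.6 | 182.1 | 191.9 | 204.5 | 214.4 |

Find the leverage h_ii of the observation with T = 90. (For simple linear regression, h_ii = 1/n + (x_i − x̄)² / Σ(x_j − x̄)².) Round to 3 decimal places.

T̄ = (60 + 65 + 70 + 75 + 80 + 85 + 90)/7 = 75
Σ(T − T̄)² = 225 + 100 + 25 + 0 + 25 + 100 + 225 = 700
h = 1/7 + (15)²/700 = 0.142857 + 0.321429 = 0.464

h = 0.464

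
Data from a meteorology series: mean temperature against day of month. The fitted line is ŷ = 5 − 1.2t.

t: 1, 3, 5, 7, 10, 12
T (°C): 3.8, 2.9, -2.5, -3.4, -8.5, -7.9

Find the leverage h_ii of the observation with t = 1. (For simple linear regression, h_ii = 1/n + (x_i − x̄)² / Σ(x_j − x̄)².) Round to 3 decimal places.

h = 0.492

t̄ = (1 + 3 + 5 + 7 + 10 + 12)/6 = 6.33333
Σ(t − t̄)² = 28.4444 + 11.1111 + 1.77778 + 0.444444 + 13.4444 + 32.1111 = 87.3333
h = 1/6 + (-5.33333)²/87.3333 = 0.166667 + 0.3257 = 0.492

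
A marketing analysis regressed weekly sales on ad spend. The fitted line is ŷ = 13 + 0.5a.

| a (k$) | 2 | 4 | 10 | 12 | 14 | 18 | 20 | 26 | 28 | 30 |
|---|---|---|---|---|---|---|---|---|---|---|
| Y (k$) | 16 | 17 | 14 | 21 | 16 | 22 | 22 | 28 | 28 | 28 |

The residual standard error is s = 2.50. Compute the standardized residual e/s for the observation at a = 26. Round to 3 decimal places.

ŷ = 13 + 0.5·26 = 26
e = 28 − 26 = 2
e/s = 2 / 2.50 = 0.800

0.800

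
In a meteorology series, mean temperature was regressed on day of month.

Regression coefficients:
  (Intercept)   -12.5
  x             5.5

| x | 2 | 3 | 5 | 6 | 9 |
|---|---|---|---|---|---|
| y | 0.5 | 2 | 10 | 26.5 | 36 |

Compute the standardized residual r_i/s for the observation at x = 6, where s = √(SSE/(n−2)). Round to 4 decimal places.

x=2: ŷ = -12.5 + 5.5·2 = -1.5; r = 0.5 − (-1.5) = 2
x=3: ŷ = -12.5 + 5.5·3 = 4; r = 2 − 4 = -2
x=5: ŷ = -12.5 + 5.5·5 = 15; r = 10 − 15 = -5
x=6: ŷ = -12.5 + 5.5·6 = 20.5; r = 26.5 − 20.5 = 6
x=9: ŷ = -12.5 + 5.5·9 = 37; r = 36 − 37 = -1
SSE = 4 + 4 + 25 + 36 + 1 = 70
s = √(70/3) = 4.83046
r/s = 6 / 4.83046 = 1.2421

1.2421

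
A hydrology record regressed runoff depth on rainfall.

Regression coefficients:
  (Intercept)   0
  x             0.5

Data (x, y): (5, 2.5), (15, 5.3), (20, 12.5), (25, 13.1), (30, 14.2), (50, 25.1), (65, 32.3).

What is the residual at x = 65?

r = -0.2

ŷ = 0.5·65 = 32.5
r = 32.3 − 32.5 = -0.2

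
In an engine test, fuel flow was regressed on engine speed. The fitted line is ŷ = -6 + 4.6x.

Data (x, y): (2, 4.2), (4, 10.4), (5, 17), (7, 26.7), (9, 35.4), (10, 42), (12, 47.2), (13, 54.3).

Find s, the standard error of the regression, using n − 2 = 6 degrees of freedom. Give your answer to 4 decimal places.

x=2: ŷ = -6 + 4.6·2 = 3.2; r = 4.2 − 3.2 = 1
x=4: ŷ = -6 + 4.6·4 = 12.4; r = 10.4 − 12.4 = -2
x=5: ŷ = -6 + 4.6·5 = 17; r = 17 − 17 = 0
x=7: ŷ = -6 + 4.6·7 = 26.2; r = 26.7 − 26.2 = 0.5
x=9: ŷ = -6 + 4.6·9 = 35.4; r = 35.4 − 35.4 = 0
x=10: ŷ = -6 + 4.6·10 = 40; r = 42 − 40 = 2
x=12: ŷ = -6 + 4.6·12 = 49.2; r = 47.2 − 49.2 = -2
x=13: ŷ = -6 + 4.6·13 = 53.8; r = 54.3 − 53.8 = 0.5
SSE = 1 + 4 + 0 + 0.25 + 0 + 4 + 4 + 0.25 = 13.5
s = √(13.5/6) = √2.25 ≈ 1.5000

s = 1.5000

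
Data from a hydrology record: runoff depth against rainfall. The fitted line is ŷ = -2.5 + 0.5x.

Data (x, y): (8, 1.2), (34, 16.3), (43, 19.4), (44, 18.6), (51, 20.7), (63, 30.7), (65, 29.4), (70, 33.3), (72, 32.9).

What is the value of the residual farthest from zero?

x=8: ŷ = -2.5 + 0.5·8 = 1.5; e = 1.2 − 1.5 = -0.3
x=34: ŷ = -2.5 + 0.5·34 = 14.5; e = 16.3 − 14.5 = 1.8
x=43: ŷ = -2.5 + 0.5·43 = 19; e = 19.4 − 19 = 0.4
x=44: ŷ = -2.5 + 0.5·44 = 19.5; e = 18.6 − 19.5 = -0.9
x=51: ŷ = -2.5 + 0.5·51 = 23; e = 20.7 − 23 = -2.3
x=63: ŷ = -2.5 + 0.5·63 = 29; e = 30.7 − 29 = 1.7
x=65: ŷ = -2.5 + 0.5·65 = 30; e = 29.4 − 30 = -0.6
x=70: ŷ = -2.5 + 0.5·70 = 32.5; e = 33.3 − 32.5 = 0.8
x=72: ŷ = -2.5 + 0.5·72 = 33.5; e = 32.9 − 33.5 = -0.6
Largest |e| is 2.3 at x = 51, residual -2.3.

e = -2.3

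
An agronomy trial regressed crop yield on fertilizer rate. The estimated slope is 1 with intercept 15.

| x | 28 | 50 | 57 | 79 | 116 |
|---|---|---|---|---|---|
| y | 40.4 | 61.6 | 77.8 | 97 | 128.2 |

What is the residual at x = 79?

e = 3

ŷ = 15 + 79 = 94
e = 97 − 94 = 3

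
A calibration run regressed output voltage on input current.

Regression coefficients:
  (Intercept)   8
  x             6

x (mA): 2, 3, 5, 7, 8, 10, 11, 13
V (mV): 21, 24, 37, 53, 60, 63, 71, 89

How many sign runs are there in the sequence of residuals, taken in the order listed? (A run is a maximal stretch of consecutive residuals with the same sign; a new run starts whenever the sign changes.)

5 runs

x=2: V̂ = 8 + 6·2 = 20; e = 21 − 20 = 1
x=3: V̂ = 8 + 6·3 = 26; e = 24 − 26 = -2
x=5: V̂ = 8 + 6·5 = 38; e = 37 − 38 = -1
x=7: V̂ = 8 + 6·7 = 50; e = 53 − 50 = 3
x=8: V̂ = 8 + 6·8 = 56; e = 60 − 56 = 4
x=10: V̂ = 8 + 6·10 = 68; e = 63 − 68 = -5
x=11: V̂ = 8 + 6·11 = 74; e = 71 − 74 = -3
x=13: V̂ = 8 + 6·13 = 86; e = 89 − 86 = 3
Signs: + − − + + − − +
Runs: +×1, −×2, +×2, −×2, +×1 → 5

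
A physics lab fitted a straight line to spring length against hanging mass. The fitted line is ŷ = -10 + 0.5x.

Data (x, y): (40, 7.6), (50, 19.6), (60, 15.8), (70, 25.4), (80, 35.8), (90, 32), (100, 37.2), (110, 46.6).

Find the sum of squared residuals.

x=40: ŷ = -10 + 0.5·40 = 10; e = 7.6 − 10 = -2.4
x=50: ŷ = -10 + 0.5·50 = 15; e = 19.6 − 15 = 4.6
x=60: ŷ = -10 + 0.5·60 = 20; e = 15.8 − 20 = -4.2
x=70: ŷ = -10 + 0.5·70 = 25; e = 25.4 − 25 = 0.4
x=80: ŷ = -10 + 0.5·80 = 30; e = 35.8 − 30 = 5.8
x=90: ŷ = -10 + 0.5·90 = 35; e = 32 − 35 = -3
x=100: ŷ = -10 + 0.5·100 = 40; e = 37.2 − 40 = -2.8
x=110: ŷ = -10 + 0.5·110 = 45; e = 46.6 − 45 = 1.6
SSE = 5.76 + 21.16 + 17.64 + 0.16 + 33.64 + 9 + 7.84 + 2.56 = 97.76

SSE = 97.76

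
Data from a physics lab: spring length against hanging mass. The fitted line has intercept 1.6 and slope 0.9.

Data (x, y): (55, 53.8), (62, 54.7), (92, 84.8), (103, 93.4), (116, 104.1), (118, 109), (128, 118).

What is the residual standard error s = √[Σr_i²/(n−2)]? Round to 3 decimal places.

s = 2.100

x=55: ŷ = 1.6 + 0.9·55 = 51.1; r = 53.8 − 51.1 = 2.7
x=62: ŷ = 1.6 + 0.9·62 = 57.4; r = 54.7 − 57.4 = -2.7
x=92: ŷ = 1.6 + 0.9·92 = 84.4; r = 84.8 − 84.4 = 0.4
x=103: ŷ = 1.6 + 0.9·103 = 94.3; r = 93.4 − 94.3 = -0.9
x=116: ŷ = 1.6 + 0.9·116 = 106; r = 104.1 − 106 = -1.9
x=118: ŷ = 1.6 + 0.9·118 = 107.8; r = 109 − 107.8 = 1.2
x=128: ŷ = 1.6 + 0.9·128 = 116.8; r = 118 − 116.8 = 1.2
SSE = 7.29 + 7.29 + 0.16 + 0.81 + 3.61 + 1.44 + 1.44 = 22.04
s = √(22.04/5) = √4.408 ≈ 2.100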